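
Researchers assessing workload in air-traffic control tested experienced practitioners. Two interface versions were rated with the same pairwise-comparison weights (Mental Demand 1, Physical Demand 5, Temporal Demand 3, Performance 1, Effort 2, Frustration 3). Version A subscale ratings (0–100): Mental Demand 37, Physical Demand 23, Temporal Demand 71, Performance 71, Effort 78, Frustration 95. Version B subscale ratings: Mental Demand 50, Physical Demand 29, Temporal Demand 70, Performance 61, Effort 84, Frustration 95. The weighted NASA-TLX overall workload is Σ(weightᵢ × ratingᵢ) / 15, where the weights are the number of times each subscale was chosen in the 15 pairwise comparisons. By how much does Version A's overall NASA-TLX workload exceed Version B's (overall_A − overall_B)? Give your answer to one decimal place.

Version A weighted sum = 1·37 + 5·23 + 3·71 + 1·71 + 2·78 + 3·95 = 37 + 115 + 213 + 71 + 156 + 285 = 877; overall_A = 877/15 = 58.4667.
Version B weighted sum = 1·50 + 5·29 + 3·70 + 1·61 + 2·84 + 3·95 = 50 + 145 + 210 + 61 + 168 + 285 = 919; overall_B = 919/15 = 61.2667.
Difference = 58.4667 − 61.2667 = -2.8000 ≈ -2.8.

-2.8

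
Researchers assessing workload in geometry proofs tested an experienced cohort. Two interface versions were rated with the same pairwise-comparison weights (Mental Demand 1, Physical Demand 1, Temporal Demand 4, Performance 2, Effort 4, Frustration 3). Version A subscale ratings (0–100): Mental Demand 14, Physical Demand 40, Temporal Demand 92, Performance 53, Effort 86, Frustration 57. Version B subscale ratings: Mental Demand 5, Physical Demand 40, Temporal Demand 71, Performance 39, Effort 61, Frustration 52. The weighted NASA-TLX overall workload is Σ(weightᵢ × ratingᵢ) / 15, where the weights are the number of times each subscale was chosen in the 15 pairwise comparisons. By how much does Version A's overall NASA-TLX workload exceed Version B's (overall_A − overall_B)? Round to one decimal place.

Version A weighted sum = 1·14 + 1·40 + 4·92 + 2·53 + 4·86 + 3·57 = 14 + 40 + 368 + 106 + 344 + 171 = 1043; overall_A = 1043/15 = 69.5333.
Version B weighted sum = 1·5 + 1·40 + 4·71 + 2·39 + 4·61 + 3·52 = 5 + 40 + 284 + 78 + 244 + 156 = 807; overall_B = 807/15 = 53.8000.
Difference = 69.5333 − 53.8000 = 15.7333 ≈ 15.7.

15.7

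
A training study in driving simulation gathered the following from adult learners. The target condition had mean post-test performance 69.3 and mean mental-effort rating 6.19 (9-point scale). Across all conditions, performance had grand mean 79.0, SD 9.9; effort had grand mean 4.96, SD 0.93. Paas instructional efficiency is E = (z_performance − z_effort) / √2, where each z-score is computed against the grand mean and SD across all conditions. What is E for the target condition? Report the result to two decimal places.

-1.63

z_performance = (69.3 − 79.0) / 9.9 = -9.7000 / 9.9 = -0.9798.
z_effort = (6.19 − 4.96) / 0.93 = 1.2300 / 0.93 = 1.3226.
z_P − z_E = -0.9798 − 1.3226 = -2.3024.
E = -2.3024 / √2 = -2.3024 / 1.41421 = -1.6280 ≈ -1.63.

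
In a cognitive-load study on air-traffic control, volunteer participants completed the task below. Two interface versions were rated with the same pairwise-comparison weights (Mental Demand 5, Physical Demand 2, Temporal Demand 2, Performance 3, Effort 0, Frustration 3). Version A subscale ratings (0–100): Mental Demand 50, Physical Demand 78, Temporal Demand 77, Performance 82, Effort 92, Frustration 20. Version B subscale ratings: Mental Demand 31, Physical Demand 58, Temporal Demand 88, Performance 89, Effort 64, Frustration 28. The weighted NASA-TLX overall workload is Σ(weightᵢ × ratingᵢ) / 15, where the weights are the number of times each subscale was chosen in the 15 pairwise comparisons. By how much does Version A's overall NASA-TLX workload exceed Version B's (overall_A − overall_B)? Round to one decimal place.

4.5

Version A weighted sum = 5·50 + 2·78 + 2·77 + 3·82 + 0·92 + 3·20 = 250 + 156 + 154 + 246 + 0 + 60 = 866; overall_A = 866/15 = 57.7333.
Version B weighted sum = 5·31 + 2·58 + 2·88 + 3·89 + 0·64 + 3·28 = 155 + 116 + 176 + 267 + 0 + 84 = 798; overall_B = 798/15 = 53.2000.
Difference = 57.7333 − 53.2000 = 4.5333 ≈ 4.5.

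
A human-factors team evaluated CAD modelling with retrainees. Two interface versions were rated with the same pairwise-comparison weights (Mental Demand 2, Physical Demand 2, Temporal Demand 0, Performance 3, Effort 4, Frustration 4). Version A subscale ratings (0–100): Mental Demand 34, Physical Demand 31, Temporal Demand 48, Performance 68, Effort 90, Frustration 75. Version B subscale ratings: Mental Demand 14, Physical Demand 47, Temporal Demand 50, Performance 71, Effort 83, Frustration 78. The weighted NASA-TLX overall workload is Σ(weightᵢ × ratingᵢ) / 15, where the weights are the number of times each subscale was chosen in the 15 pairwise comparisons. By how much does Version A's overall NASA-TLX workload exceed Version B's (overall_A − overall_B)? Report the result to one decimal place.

Version A weighted sum = 2·34 + 2·31 + 0·48 + 3·68 + 4·90 + 4·75 = 68 + 62 + 0 + 204 + 360 + 300 = 994; overall_A = 994/15 = 66.2667.
Version B weighted sum = 2·14 + 2·47 + 0·50 + 3·71 + 4·83 + 4·78 = 28 + 94 + 0 + 213 + 332 + 312 = 979; overall_B = 979/15 = 65.2667.
Difference = 66.2667 − 65.2667 = 1.0000 ≈ 1.0.

1.0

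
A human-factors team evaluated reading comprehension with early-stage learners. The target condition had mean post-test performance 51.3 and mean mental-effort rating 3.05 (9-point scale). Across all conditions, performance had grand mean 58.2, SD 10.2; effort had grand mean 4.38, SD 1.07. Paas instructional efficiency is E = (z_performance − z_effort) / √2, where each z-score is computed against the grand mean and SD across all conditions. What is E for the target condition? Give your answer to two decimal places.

0.40

z_performance = (51.3 − 58.2) / 10.2 = -6.9000 / 10.2 = -0.6765.
z_effort = (3.05 − 4.38) / 1.07 = -1.3300 / 1.07 = -1.2430.
z_P − z_E = -0.6765 − (-1.2430) = 0.5665.
E = 0.5665 / √2 = 0.5665 / 1.41421 = 0.4006 ≈ 0.40.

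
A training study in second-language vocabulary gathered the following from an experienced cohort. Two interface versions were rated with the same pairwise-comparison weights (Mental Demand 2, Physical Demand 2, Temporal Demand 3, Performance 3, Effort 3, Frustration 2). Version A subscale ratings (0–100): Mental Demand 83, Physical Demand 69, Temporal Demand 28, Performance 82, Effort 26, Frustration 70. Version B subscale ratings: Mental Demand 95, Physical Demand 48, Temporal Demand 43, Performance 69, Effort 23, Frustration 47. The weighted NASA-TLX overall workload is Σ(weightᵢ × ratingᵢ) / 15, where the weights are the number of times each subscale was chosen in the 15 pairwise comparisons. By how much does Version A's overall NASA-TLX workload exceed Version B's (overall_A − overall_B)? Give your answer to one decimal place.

Version A weighted sum = 2·83 + 2·69 + 3·28 + 3·82 + 3·26 + 2·70 = 166 + 138 + 84 + 246 + 78 + 140 = 852; overall_A = 852/15 = 56.8000.
Version B weighted sum = 2·95 + 2·48 + 3·43 + 3·69 + 3·23 + 2·47 = 190 + 96 + 129 + 207 + 69 + 94 = 785; overall_B = 785/15 = 52.3333.
Difference = 56.8000 − 52.3333 = 4.4667 ≈ 4.5.

4.5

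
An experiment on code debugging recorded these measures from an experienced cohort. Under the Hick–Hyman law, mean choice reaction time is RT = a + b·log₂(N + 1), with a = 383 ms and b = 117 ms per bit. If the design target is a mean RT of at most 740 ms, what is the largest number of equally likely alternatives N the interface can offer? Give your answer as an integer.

7

Set 383 + 117·log₂(N + 1) ≤ 740.
log₂(N + 1) ≤ (740 − 383) / 117 = 3.0513.
N + 1 ≤ 2^3.0513 = 8.2896.
N ≤ 7.2896, so the largest integer N is 7.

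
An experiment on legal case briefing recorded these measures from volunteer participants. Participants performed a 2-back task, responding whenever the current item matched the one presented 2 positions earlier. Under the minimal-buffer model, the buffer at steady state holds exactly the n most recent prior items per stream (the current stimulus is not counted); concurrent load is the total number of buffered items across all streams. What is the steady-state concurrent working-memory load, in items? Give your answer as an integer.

The buffer holds the 2 most recent prior items.
Steady-state concurrent load = 2 items.

2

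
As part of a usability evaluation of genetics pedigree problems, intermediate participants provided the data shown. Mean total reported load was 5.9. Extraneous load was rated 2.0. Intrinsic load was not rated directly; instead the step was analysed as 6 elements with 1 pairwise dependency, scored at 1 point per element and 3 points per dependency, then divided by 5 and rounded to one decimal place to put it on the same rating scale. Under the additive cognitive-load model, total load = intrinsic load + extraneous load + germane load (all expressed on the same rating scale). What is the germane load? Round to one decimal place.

2.1

Intrinsic (element-interactivity): (6 × 1 + 1 × 3) / 5 = 9 / 5 = 1.8000 → 1.8.
germane load = total − intrinsic − extraneous
             = 5.9 − 1.8 − 2.0 = 2.1.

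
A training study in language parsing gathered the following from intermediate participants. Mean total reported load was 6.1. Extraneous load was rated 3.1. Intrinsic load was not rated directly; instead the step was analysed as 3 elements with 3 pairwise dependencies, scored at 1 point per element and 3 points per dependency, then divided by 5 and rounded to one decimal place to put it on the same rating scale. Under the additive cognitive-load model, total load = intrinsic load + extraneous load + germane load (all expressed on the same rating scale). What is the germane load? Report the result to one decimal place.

0.6

Intrinsic (element-interactivity): (3 × 1 + 3 × 3) / 5 = 12 / 5 = 2.4000 → 2.4.
germane load = total − intrinsic − extraneous
             = 6.1 − 2.4 − 3.1 = 0.6.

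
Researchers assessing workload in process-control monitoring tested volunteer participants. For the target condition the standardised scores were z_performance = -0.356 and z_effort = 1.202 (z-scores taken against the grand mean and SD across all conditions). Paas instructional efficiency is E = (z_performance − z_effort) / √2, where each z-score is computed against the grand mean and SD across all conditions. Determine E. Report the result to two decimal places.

-1.10

z_P − z_E = -0.356 − 1.202 = -1.5580.
E = -1.5580 / √2 = -1.5580 / 1.41421 = -1.1017 ≈ -1.10.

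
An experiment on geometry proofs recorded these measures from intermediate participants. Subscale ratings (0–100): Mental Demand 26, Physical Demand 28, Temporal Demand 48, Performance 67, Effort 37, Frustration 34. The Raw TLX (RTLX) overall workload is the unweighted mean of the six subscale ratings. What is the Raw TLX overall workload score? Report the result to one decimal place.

Sum of ratings = 26 + 28 + 48 + 67 + 37 + 34 = 240.
RTLX = 240 / 6 = 40.0000 ≈ 40.0.

40.0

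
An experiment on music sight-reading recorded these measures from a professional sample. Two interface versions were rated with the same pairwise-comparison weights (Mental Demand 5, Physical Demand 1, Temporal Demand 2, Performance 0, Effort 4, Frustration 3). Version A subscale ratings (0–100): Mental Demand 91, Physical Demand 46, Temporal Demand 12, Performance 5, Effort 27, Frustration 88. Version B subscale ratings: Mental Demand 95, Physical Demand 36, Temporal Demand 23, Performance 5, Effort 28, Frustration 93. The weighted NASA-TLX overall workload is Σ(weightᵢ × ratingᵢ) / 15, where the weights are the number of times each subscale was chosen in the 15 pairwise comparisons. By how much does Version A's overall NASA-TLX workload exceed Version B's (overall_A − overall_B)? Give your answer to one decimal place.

Version A weighted sum = 5·91 + 1·46 + 2·12 + 0·5 + 4·27 + 3·88 = 455 + 46 + 24 + 0 + 108 + 264 = 897; overall_A = 897/15 = 59.8000.
Version B weighted sum = 5·95 + 1·36 + 2·23 + 0·5 + 4·28 + 3·93 = 475 + 36 + 46 + 0 + 112 + 279 = 948; overall_B = 948/15 = 63.2000.
Difference = 59.8000 − 63.2000 = -3.4000 ≈ -3.4.

-3.4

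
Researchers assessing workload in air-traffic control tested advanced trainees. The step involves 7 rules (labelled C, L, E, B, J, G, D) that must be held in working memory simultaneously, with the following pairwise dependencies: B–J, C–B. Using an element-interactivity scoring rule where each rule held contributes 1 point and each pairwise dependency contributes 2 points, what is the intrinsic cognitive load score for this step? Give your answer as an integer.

Count of rules held simultaneously: 7.
Count of pairwise dependencies listed: 2.
Element contribution: 7 × 1 = 7.
Interaction contribution: 2 × 2 = 4.
Intrinsic load = 7 + 4 = 11.

11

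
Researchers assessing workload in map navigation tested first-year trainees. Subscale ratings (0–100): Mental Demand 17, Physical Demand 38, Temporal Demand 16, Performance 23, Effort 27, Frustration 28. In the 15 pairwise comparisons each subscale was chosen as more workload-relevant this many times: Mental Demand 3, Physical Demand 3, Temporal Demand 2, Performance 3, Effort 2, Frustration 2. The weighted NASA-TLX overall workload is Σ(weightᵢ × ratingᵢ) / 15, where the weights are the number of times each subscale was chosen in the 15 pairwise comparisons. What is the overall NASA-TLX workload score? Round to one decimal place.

25.1

The tallies are the weights (they sum to 15).
Weighted sum = 3·17 + 3·38 + 2·16 + 3·23 + 2·27 + 2·28
            = 51 + 114 + 32 + 69 + 54 + 56 = 376.
Overall workload = 376 / 15 = 25.0667 ≈ 25.1.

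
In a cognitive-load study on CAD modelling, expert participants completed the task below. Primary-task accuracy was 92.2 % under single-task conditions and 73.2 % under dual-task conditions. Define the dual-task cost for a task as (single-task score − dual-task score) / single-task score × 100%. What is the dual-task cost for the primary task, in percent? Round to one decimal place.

Cost = (92.2 − 73.2) / 92.2 × 100%
     = 19.0000 / 92.2 × 100% = 20.6074%.
≈ 20.6%.

20.6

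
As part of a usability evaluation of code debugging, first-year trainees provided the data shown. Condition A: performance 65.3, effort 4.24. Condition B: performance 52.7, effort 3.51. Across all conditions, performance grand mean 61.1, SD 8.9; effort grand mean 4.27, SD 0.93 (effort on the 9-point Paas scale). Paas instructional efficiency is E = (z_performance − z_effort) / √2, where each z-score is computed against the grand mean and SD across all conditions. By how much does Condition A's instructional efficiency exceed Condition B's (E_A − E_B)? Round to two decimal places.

Condition A: z_P = (65.3 − 61.1)/8.9 = 0.4719; z_E = (4.24 − 4.27)/0.93 = -0.0323; E_A = (0.4719 − (-0.0323))/√2 = 0.3565.
Condition B: z_P = (52.7 − 61.1)/8.9 = -0.9438; z_E = (3.51 − 4.27)/0.93 = -0.8172; E_B = (-0.9438 − (-0.8172))/√2 = -0.0895.
E_A − E_B = 0.3565 − (-0.0895) = 0.4460 ≈ 0.45.

0.45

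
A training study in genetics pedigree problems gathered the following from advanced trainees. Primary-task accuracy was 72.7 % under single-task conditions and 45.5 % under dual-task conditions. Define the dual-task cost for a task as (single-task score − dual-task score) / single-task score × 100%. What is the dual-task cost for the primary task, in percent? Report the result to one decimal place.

37.4

Cost = (72.7 − 45.5) / 72.7 × 100%
     = 27.2000 / 72.7 × 100% = 37.4140%.
≈ 37.4%.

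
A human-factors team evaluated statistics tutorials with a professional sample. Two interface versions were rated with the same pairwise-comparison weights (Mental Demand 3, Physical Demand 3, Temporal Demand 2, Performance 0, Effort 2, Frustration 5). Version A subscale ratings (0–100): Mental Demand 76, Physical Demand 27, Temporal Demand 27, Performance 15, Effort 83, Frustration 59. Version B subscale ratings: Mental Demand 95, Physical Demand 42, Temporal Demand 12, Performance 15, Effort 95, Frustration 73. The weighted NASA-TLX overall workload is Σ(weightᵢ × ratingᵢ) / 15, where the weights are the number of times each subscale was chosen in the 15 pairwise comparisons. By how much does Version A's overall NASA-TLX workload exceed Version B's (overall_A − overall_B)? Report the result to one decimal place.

-11.1

Version A weighted sum = 3·76 + 3·27 + 2·27 + 0·15 + 2·83 + 5·59 = 228 + 81 + 54 + 0 + 166 + 295 = 824; overall_A = 824/15 = 54.9333.
Version B weighted sum = 3·95 + 3·42 + 2·12 + 0·15 + 2·95 + 5·73 = 285 + 126 + 24 + 0 + 190 + 365 = 990; overall_B = 990/15 = 66.0000.
Difference = 54.9333 − 66.0000 = -11.0667 ≈ -11.1.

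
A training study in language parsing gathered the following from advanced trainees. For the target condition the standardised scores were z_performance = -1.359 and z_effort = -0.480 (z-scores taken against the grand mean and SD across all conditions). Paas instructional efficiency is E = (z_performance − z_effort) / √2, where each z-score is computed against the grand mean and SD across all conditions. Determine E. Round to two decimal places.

-0.62

z_P − z_E = -1.359 − (-0.480) = -0.8790.
E = -0.8790 / √2 = -0.8790 / 1.41421 = -0.6215 ≈ -0.62.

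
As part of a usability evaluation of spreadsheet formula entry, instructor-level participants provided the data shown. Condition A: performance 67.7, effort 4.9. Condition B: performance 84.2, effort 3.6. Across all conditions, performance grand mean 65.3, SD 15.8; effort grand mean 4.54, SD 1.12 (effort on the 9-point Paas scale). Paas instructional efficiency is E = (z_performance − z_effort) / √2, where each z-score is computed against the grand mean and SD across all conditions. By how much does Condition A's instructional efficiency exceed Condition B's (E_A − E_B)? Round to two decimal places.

-1.56

Condition A: z_P = (67.7 − 65.3)/15.8 = 0.1519; z_E = (4.9 − 4.54)/1.12 = 0.3214; E_A = (0.1519 − 0.3214)/√2 = -0.1199.
Condition B: z_P = (84.2 − 65.3)/15.8 = 1.1962; z_E = (3.6 − 4.54)/1.12 = -0.8393; E_B = (1.1962 − (-0.8393))/√2 = 1.4393.
E_A − E_B = -0.1199 − 1.4393 = -1.5592 ≈ -1.56.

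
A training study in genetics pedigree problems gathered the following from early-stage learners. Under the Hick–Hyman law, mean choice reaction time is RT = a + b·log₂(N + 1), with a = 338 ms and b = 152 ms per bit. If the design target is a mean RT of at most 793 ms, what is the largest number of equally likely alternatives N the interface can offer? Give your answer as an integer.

Set 338 + 152·log₂(N + 1) ≤ 793.
log₂(N + 1) ≤ (793 − 338) / 152 = 2.9934.
N + 1 ≤ 2^2.9934 = 7.9635.
N ≤ 6.9635, so the largest integer N is 6.

6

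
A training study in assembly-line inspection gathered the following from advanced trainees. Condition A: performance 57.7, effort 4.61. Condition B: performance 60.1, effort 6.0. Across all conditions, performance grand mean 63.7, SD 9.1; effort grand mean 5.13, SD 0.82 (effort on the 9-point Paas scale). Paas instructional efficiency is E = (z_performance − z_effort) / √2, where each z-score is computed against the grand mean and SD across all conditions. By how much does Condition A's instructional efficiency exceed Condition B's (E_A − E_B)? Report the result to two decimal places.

Condition A: z_P = (57.7 − 63.7)/9.1 = -0.6593; z_E = (4.61 − 5.13)/0.82 = -0.6341; E_A = (-0.6593 − (-0.6341))/√2 = -0.0178.
Condition B: z_P = (60.1 − 63.7)/9.1 = -0.3956; z_E = (6.0 − 5.13)/0.82 = 1.0610; E_B = (-0.3956 − 1.0610)/√2 = -1.0300.
E_A − E_B = -0.0178 − (-1.0300) = 1.0122 ≈ 1.01.

1.01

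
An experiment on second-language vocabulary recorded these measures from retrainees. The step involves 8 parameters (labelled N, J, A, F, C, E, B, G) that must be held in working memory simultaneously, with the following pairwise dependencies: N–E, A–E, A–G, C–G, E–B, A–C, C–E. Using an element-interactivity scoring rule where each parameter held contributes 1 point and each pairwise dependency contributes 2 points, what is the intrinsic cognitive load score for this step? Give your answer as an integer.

Count of parameters held simultaneously: 8.
Count of pairwise dependencies listed: 7.
Element contribution: 8 × 1 = 8.
Interaction contribution: 7 × 2 = 14.
Intrinsic load = 8 + 14 = 22.

22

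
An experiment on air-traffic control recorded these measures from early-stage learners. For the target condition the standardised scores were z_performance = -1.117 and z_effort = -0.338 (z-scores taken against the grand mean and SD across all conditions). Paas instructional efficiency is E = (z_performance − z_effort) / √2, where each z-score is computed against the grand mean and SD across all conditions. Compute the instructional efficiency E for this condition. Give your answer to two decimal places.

z_P − z_E = -1.117 − (-0.338) = -0.7790.
E = -0.7790 / √2 = -0.7790 / 1.41421 = -0.5508 ≈ -0.55.

-0.55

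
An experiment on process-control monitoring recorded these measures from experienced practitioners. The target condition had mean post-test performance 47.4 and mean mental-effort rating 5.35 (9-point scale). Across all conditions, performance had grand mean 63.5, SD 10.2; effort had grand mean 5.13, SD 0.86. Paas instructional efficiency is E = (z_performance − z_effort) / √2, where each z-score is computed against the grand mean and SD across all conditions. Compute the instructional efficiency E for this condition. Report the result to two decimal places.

-1.30

z_performance = (47.4 − 63.5) / 10.2 = -16.1000 / 10.2 = -1.5784.
z_effort = (5.35 − 5.13) / 0.86 = 0.2200 / 0.86 = 0.2558.
z_P − z_E = -1.5784 − 0.2558 = -1.8342.
E = -1.8342 / √2 = -1.8342 / 1.41421 = -1.2970 ≈ -1.30.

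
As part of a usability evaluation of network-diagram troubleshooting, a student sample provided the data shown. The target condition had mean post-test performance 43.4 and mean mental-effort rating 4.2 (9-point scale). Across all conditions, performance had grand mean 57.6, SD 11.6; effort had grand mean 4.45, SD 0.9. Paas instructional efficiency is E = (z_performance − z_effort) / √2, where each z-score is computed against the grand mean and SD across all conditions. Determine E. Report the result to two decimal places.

-0.67

z_performance = (43.4 − 57.6) / 11.6 = -14.2000 / 11.6 = -1.2241.
z_effort = (4.2 − 4.45) / 0.9 = -0.2500 / 0.9 = -0.2778.
z_P − z_E = -1.2241 − (-0.2778) = -0.9463.
E = -0.9463 / √2 = -0.9463 / 1.41421 = -0.6691 ≈ -0.67.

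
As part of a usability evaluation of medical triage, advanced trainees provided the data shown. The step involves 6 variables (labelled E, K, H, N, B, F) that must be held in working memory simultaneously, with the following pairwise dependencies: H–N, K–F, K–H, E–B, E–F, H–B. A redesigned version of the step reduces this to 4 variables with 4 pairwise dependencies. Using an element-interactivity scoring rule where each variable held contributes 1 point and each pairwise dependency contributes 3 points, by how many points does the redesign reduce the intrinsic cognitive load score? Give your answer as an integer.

8

Original: 6 × 1 + 6 × 3 = 6 + 18 = 24.
Redesigned: 4 × 1 + 4 × 3 = 4 + 12 = 16.
Reduction = 24 − 16 = 8.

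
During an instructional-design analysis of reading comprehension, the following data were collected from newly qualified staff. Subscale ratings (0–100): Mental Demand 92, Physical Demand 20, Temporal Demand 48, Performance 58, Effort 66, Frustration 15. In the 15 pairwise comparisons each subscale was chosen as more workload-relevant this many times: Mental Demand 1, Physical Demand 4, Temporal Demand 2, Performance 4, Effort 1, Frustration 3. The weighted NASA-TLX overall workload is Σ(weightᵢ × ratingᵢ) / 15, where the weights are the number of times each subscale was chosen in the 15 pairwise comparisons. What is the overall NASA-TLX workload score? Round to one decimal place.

40.7

The tallies are the weights (they sum to 15).
Weighted sum = 1·92 + 4·20 + 2·48 + 4·58 + 1·66 + 3·15
            = 92 + 80 + 96 + 232 + 66 + 45 = 611.
Overall workload = 611 / 15 = 40.7333 ≈ 40.7.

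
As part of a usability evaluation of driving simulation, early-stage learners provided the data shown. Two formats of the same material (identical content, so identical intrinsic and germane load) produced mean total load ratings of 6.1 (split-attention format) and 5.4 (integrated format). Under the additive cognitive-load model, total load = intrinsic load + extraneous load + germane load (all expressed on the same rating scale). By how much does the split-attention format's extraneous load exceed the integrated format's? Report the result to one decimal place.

Intrinsic and germane load are equal across formats, so the difference in total load equals the difference in extraneous load.
Extraneous-load difference = 6.1 − 5.4 = 0.7.

0.7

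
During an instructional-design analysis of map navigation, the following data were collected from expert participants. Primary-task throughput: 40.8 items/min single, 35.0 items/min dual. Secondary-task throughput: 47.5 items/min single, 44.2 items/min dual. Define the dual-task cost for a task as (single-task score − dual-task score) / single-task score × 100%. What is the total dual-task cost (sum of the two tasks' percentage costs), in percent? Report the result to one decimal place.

21.2

Primary cost = (40.8 − 35.0) / 40.8 × 100% = 14.2157%.
Secondary cost = (47.5 − 44.2) / 47.5 × 100% = 6.9474%.
Total = 14.2157% + 6.9474% = 21.1631% ≈ 21.2%.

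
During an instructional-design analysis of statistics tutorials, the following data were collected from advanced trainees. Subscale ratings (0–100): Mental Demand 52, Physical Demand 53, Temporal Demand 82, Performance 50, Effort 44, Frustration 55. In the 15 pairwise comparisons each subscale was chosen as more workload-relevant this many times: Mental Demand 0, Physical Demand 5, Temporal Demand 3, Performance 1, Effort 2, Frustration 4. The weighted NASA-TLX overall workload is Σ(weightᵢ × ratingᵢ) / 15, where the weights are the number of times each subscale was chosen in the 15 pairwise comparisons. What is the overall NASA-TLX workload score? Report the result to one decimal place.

The tallies are the weights (they sum to 15).
Weighted sum = 0·52 + 5·53 + 3·82 + 1·50 + 2·44 + 4·55
            = 0 + 265 + 246 + 50 + 88 + 220 = 869.
Overall workload = 869 / 15 = 57.9333 ≈ 57.9.

57.9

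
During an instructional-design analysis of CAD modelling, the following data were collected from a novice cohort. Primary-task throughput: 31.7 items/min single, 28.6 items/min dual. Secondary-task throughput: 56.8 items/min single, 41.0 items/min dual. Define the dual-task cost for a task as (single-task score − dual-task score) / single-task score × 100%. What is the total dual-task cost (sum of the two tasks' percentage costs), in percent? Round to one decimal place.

37.6

Primary cost = (31.7 − 28.6) / 31.7 × 100% = 9.7792%.
Secondary cost = (56.8 − 41.0) / 56.8 × 100% = 27.8169%.
Total = 9.7792% + 27.8169% = 37.5961% ≈ 37.6%.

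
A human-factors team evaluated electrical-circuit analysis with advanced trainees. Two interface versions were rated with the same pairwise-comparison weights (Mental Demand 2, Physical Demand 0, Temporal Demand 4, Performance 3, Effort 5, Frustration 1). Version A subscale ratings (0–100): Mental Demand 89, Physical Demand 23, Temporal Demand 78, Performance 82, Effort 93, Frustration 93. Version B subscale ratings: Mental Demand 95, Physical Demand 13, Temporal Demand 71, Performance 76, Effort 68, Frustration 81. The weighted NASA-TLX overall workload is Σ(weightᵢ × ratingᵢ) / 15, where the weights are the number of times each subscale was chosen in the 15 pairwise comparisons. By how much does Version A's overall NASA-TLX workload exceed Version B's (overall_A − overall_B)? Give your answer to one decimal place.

Version A weighted sum = 2·89 + 0·23 + 4·78 + 3·82 + 5·93 + 1·93 = 178 + 0 + 312 + 246 + 465 + 93 = 1294; overall_A = 1294/15 = 86.2667.
Version B weighted sum = 2·95 + 0·13 + 4·71 + 3·76 + 5·68 + 1·81 = 190 + 0 + 284 + 228 + 340 + 81 = 1123; overall_B = 1123/15 = 74.8667.
Difference = 86.2667 − 74.8667 = 11.4000 ≈ 11.4.

11.4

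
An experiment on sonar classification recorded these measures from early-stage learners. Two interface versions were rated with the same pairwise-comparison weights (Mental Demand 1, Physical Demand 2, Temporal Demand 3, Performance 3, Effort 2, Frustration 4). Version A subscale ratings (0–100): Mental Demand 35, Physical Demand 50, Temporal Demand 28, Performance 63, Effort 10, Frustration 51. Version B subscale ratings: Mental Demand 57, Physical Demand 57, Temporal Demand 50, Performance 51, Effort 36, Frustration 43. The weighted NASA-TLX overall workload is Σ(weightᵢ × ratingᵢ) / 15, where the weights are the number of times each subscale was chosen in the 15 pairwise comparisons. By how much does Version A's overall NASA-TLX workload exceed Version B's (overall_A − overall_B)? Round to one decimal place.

Version A weighted sum = 1·35 + 2·50 + 3·28 + 3·63 + 2·10 + 4·51 = 35 + 100 + 84 + 189 + 20 + 204 = 632; overall_A = 632/15 = 42.1333.
Version B weighted sum = 1·57 + 2·57 + 3·50 + 3·51 + 2·36 + 4·43 = 57 + 114 + 150 + 153 + 72 + 172 = 718; overall_B = 718/15 = 47.8667.
Difference = 42.1333 − 47.8667 = -5.7334 ≈ -5.7.

-5.7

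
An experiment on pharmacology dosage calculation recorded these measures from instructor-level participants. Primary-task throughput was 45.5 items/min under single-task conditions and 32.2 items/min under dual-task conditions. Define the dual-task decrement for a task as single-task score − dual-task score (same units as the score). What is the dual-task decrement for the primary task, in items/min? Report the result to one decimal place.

13.3

Decrement = 45.5 − 32.2 = 13.3000 items/min ≈ 13.3 items/min.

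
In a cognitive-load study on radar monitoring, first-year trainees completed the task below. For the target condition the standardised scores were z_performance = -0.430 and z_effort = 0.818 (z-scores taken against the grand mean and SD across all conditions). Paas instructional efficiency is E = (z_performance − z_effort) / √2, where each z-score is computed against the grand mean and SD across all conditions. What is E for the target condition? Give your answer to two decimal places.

-0.88

z_P − z_E = -0.430 − 0.818 = -1.2480.
E = -1.2480 / √2 = -1.2480 / 1.41421 = -0.8825 ≈ -0.88.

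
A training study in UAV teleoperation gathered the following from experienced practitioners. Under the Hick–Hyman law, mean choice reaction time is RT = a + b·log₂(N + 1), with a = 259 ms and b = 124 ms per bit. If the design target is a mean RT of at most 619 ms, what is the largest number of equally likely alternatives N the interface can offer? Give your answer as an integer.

6

Set 259 + 124·log₂(N + 1) ≤ 619.
log₂(N + 1) ≤ (619 − 259) / 124 = 2.9032.
N + 1 ≤ 2^2.9032 = 7.4808.
N ≤ 6.4808, so the largest integer N is 6.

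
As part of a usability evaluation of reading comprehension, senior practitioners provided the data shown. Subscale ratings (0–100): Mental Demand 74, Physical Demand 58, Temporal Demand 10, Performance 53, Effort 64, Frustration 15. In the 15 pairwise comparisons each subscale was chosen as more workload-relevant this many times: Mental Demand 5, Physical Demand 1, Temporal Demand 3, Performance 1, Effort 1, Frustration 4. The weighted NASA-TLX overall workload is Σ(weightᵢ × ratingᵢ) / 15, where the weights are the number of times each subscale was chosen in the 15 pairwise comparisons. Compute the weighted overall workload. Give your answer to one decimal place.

42.3

The tallies are the weights (they sum to 15).
Weighted sum = 5·74 + 1·58 + 3·10 + 1·53 + 1·64 + 4·15
            = 370 + 58 + 30 + 53 + 64 + 60 = 635.
Overall workload = 635 / 15 = 42.3333 ≈ 42.3.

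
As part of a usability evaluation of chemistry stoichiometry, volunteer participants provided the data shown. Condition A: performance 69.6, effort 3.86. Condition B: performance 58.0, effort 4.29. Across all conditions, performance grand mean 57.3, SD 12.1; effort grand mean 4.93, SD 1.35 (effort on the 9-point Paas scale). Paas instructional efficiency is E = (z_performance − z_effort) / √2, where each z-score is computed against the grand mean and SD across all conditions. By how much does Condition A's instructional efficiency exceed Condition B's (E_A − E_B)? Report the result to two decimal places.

0.90

Condition A: z_P = (69.6 − 57.3)/12.1 = 1.0165; z_E = (3.86 − 4.93)/1.35 = -0.7926; E_A = (1.0165 − (-0.7926))/√2 = 1.2792.
Condition B: z_P = (58.0 − 57.3)/12.1 = 0.0579; z_E = (4.29 − 4.93)/1.35 = -0.4741; E_B = (0.0579 − (-0.4741))/√2 = 0.3762.
E_A − E_B = 1.2792 − 0.3762 = 0.9030 ≈ 0.90.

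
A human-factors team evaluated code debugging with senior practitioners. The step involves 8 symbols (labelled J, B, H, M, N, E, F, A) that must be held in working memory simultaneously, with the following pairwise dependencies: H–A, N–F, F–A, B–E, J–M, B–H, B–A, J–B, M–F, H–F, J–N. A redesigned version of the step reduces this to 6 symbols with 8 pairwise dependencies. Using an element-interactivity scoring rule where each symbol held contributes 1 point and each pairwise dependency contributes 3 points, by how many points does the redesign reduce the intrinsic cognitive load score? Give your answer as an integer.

11

Original: 8 × 1 + 11 × 3 = 8 + 33 = 41.
Redesigned: 6 × 1 + 8 × 3 = 6 + 24 = 30.
Reduction = 41 − 30 = 11.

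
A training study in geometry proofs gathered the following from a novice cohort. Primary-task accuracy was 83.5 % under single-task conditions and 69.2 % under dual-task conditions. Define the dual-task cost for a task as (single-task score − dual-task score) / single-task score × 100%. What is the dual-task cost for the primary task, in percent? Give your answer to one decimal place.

Cost = (83.5 − 69.2) / 83.5 × 100%
     = 14.3000 / 83.5 × 100% = 17.1257%.
≈ 17.1%.

17.1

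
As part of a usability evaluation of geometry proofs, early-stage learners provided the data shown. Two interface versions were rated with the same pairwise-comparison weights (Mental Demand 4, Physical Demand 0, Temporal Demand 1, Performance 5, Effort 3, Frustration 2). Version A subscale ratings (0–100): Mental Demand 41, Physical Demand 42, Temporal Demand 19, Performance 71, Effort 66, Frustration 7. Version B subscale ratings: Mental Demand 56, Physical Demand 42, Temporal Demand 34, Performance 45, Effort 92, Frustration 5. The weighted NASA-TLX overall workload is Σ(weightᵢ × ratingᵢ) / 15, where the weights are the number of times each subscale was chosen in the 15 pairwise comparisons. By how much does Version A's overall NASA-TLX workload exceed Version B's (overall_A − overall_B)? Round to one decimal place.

Version A weighted sum = 4·41 + 0·42 + 1·19 + 5·71 + 3·66 + 2·7 = 164 + 0 + 19 + 355 + 198 + 14 = 750; overall_A = 750/15 = 50.0000.
Version B weighted sum = 4·56 + 0·42 + 1·34 + 5·45 + 3·92 + 2·5 = 224 + 0 + 34 + 225 + 276 + 10 = 769; overall_B = 769/15 = 51.2667.
Difference = 50.0000 − 51.2667 = -1.2667 ≈ -1.3.

-1.3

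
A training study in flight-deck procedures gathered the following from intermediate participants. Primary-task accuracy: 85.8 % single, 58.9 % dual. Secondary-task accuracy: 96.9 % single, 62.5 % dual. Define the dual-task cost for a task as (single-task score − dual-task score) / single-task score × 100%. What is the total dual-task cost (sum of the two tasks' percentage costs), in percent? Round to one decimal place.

Primary cost = (85.8 − 58.9) / 85.8 × 100% = 31.3520%.
Secondary cost = (96.9 − 62.5) / 96.9 × 100% = 35.5005%.
Total = 31.3520% + 35.5005% = 66.8525% ≈ 66.9%.

66.9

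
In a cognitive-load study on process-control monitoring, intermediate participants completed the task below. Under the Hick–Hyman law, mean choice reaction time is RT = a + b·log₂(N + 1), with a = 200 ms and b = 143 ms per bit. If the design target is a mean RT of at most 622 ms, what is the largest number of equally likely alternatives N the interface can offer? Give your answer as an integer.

6

Set 200 + 143·log₂(N + 1) ≤ 622.
log₂(N + 1) ≤ (622 − 200) / 143 = 2.9510.
N + 1 ≤ 2^2.9510 = 7.7328.
N ≤ 6.7328, so the largest integer N is 6.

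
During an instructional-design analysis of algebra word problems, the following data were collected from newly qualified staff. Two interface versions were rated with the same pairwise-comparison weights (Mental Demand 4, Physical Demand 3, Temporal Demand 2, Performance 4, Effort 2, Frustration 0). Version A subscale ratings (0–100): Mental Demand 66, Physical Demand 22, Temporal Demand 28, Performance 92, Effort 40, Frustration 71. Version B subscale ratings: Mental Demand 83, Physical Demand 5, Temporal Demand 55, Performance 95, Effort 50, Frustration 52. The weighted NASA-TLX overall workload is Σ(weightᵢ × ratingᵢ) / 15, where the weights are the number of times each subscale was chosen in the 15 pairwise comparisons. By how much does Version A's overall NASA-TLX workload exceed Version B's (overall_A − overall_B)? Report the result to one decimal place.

Version A weighted sum = 4·66 + 3·22 + 2·28 + 4·92 + 2·40 + 0·71 = 264 + 66 + 56 + 368 + 80 + 0 = 834; overall_A = 834/15 = 55.6000.
Version B weighted sum = 4·83 + 3·5 + 2·55 + 4·95 + 2·50 + 0·52 = 332 + 15 + 110 + 380 + 100 + 0 = 937; overall_B = 937/15 = 62.4667.
Difference = 55.6000 − 62.4667 = -6.8667 ≈ -6.9.

-6.9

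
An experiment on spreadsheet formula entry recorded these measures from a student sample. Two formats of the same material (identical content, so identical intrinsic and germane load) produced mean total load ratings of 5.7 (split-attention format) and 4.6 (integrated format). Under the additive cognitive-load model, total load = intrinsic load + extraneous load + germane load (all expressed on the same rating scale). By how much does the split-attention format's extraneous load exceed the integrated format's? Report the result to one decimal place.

Intrinsic and germane load are equal across formats, so the difference in total load equals the difference in extraneous load.
Extraneous-load difference = 5.7 − 4.6 = 1.1.

1.1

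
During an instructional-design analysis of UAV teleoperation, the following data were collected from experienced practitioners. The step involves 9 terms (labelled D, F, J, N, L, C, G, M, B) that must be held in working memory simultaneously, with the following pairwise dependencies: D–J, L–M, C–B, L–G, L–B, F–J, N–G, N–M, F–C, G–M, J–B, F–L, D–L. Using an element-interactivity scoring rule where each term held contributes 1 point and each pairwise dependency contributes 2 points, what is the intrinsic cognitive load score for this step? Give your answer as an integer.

35

Count of terms held simultaneously: 9.
Count of pairwise dependencies listed: 13.
Element contribution: 9 × 1 = 9.
Interaction contribution: 13 × 2 = 26.
Intrinsic load = 9 + 26 = 35.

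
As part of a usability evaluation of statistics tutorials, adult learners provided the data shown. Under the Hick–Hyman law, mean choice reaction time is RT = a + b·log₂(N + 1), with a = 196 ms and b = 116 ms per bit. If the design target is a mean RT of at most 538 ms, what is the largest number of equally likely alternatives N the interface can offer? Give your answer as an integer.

Set 196 + 116·log₂(N + 1) ≤ 538.
log₂(N + 1) ≤ (538 − 196) / 116 = 2.9483.
N + 1 ≤ 2^2.9483 = 7.7184.
N ≤ 6.7184, so the largest integer N is 6.

6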